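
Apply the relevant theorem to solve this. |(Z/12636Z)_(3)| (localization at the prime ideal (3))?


3-primary part: 12636=3^5*52
Size=3^5=243


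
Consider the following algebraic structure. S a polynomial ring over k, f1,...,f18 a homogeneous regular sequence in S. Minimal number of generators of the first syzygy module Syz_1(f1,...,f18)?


Regular sequence => Koszul complex is the minimal free resolution.
Syz_1 minimally generated by Koszul relations f_i*e_j - f_j*e_i (i<j): mu(Syz_1) = beta_2 = C(m,2) = m(m-1)/2
m=18
18*17/2 = 153


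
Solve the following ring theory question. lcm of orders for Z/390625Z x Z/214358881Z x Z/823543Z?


Exponent = lcm of the cyclic orders; pairwise coprime => product.
5^8*11^8*7^7=390625*214358881*823543=68958498412258984375


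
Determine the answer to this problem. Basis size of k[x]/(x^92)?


Basis: 1,x,...,x^91
dim=92


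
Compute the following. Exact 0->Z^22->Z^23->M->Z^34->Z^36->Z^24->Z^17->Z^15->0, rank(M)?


Alt sum=0:
(-1)^0*22 + (-1)^1*23 + (-1)^2*? + (-1)^3*34 + (-1)^4*36 + (-1)^5*24 + (-1)^6*17 + (-1)^7*15=0
rank(M)=21


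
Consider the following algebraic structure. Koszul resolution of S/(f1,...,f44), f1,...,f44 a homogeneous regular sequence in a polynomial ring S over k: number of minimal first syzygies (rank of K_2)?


Regular sequence => Koszul complex is the minimal free resolution.
Syz_1 minimally generated by Koszul relations f_i*e_j - f_j*e_i (i<j): mu(Syz_1) = beta_2 = C(m,2) = m(m-1)/2
m=44
44*43/2 = 946


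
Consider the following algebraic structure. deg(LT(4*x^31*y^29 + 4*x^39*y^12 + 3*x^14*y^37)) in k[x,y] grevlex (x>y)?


LT: 4*x^31*y^29
deg_x=31, deg_y=29
Total=31+29=60


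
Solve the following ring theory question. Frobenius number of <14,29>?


gcd(14,29)=1 => F=ab-a-b=14*29-14-29=406-43=363


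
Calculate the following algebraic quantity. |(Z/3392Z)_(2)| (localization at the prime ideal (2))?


2-primary part: 3392=2^6*53
Size=2^6=64


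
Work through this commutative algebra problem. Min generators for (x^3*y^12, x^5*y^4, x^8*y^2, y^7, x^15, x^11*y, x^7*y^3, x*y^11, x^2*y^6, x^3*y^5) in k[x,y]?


Remove redundant (divisible by others).
x*y^11 redundant.
x^3*y^12 redundant.
Min: x^15, x^11*y, x^8*y^2, x^7*y^3, x^5*y^4, x^3*y^5, x^2*y^6, y^7
Count=8


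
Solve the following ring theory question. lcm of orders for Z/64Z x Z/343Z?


Exponent = lcm of the cyclic orders; pairwise coprime => product.
2^6*7^3=64*343=21952


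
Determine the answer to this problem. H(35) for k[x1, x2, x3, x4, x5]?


C(d+n-1,n-1)=C(39,4)=82251


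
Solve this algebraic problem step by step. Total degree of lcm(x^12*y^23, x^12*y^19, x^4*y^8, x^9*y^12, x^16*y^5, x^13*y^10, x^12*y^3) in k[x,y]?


lcm = componentwise max:
x: max(12,12,4,9,16,13,12)=16
y: max(23,19,8,12,5,10,3)=23
Total=16+23=39


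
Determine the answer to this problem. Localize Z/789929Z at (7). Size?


7-primary part: 789929=7^5*47
Size=7^5=16807


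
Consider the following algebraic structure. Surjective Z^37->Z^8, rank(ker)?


rank(ker) = 37-8 = 29


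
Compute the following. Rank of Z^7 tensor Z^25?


rank(M(x)N) = rank(M)*rank(N)
7*25 = 175


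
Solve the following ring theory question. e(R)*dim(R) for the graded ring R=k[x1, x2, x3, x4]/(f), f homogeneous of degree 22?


e(R)=deg(f)=22, dim(R)=4-1=3
e*dim=22*3=66


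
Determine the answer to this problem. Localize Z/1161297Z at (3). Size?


3-primary part: 1161297=3^9*59
Size=3^9=19683


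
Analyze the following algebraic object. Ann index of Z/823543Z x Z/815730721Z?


Exponent = lcm of the cyclic orders; pairwise coprime => product.
7^7*13^8=823543*815730721=671789325164503


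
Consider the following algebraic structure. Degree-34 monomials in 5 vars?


C(d+n-1,n-1)=C(38,4)=73815


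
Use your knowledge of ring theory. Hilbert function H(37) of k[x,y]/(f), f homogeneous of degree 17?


H(t)=d for t>=d-1.
d=17, t=37
H(37)=17


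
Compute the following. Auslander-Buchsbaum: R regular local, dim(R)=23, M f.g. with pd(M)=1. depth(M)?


pd+depth=depth(R)=23
depth=23-1=22


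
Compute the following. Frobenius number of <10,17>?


gcd(10,17)=1 => F=ab-a-b=10*17-10-17=170-27=143


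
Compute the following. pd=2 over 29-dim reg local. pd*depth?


pd+depth=29
depth=29-2=27
pd*depth=2*27=54


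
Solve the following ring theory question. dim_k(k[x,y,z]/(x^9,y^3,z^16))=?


Basis: x^iy^jz^k, i<9,j<3,k<16
9*3*16=432


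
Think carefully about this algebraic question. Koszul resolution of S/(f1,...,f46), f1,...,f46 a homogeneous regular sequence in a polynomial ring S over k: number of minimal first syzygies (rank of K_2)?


Regular sequence => Koszul complex is the minimal free resolution.
Syz_1 minimally generated by Koszul relations f_i*e_j - f_j*e_i (i<j): mu(Syz_1) = beta_2 = C(m,2) = m(m-1)/2
m=46
46*45/2 = 1035


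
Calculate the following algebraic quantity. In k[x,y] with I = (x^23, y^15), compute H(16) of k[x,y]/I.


k[x,y], I = (x^23, y^15), d = 16
Need i < 23 and d-i < 15.
Range: 2 <= i <= 16.
H(16) = 15


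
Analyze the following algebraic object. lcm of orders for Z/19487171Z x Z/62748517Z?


Exponent = lcm of the cyclic orders; pairwise coprime => product.
11^7*13^7=19487171*62748517=1222791080775407


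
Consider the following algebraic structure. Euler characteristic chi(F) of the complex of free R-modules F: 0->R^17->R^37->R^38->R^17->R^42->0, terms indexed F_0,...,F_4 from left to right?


chi = sum (-1)^i * rank:
(-1)^0*17=17
(-1)^1*37=-37
(-1)^2*38=38
(-1)^3*17=-17
(-1)^4*42=42
chi=43


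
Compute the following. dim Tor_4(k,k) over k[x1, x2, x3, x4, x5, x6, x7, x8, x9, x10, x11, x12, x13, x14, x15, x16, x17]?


Koszul: C(n,i)=C(17,4)=2380


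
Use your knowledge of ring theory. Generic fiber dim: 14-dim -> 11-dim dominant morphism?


dim(fiber)=dim(X)-dim(Y)=14-11=3


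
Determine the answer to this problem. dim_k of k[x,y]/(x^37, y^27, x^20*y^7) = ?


k[x,y]/I, I = (x^37, y^27, x^20*y^7)
Rect: 37x27=999. Corner: (37-20)x(27-7)=340.
dim = 999-340 = 659


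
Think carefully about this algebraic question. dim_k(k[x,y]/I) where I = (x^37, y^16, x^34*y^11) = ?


k[x,y]/I, I = (x^37, y^16, x^34*y^11)
Rect: 37x16=592. Corner: (37-34)x(16-11)=15.
dim = 592-15 = 577


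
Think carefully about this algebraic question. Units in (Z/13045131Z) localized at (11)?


Local ring = Z/161051Z.
phi(161051) = 11^4*(11-1) = 146410


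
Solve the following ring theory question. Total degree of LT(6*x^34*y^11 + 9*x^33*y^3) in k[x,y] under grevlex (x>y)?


LT: 6*x^34*y^11
deg_x=34, deg_y=11
Total=34+11=45


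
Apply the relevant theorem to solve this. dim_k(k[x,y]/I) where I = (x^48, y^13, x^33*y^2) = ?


k[x,y]/I, I = (x^48, y^13, x^33*y^2)
Rect: 48x13=624. Corner: (48-33)x(13-2)=165.
dim = 624-165 = 459


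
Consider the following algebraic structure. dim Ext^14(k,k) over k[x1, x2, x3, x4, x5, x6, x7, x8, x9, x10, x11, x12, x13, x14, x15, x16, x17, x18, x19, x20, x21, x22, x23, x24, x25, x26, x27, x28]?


C(n,i)=C(28,14)=40116600


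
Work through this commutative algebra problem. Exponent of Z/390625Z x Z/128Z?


Exponent = lcm of the cyclic orders; pairwise coprime => product.
5^8*2^7=390625*128=50000000


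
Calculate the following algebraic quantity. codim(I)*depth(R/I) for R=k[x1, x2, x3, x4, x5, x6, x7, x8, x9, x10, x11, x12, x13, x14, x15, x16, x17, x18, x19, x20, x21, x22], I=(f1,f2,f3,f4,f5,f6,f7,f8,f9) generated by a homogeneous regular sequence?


codim=9, depth=dim(R/I)=22-9=13
Product=9*13=117


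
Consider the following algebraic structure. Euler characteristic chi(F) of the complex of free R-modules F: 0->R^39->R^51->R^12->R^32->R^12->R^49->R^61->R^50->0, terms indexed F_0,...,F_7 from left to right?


chi = sum (-1)^i * rank:
(-1)^0*39=39
(-1)^1*51=-51
(-1)^2*12=12
(-1)^3*32=-32
(-1)^4*12=12
(-1)^5*49=-49
(-1)^6*61=61
(-1)^7*50=-50
chi=-58


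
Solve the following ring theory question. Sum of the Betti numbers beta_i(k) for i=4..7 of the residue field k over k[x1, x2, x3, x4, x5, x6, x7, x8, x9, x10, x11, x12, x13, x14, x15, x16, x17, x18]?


Koszul resolution: beta_i(k)=C(n,i), n=18
C(18,4)=3060, C(18,5)=8568, C(18,6)=18564, C(18,7)=31824
Sum=62016


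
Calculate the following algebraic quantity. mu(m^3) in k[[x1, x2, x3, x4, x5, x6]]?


C(n+d-1,d)=C(8,3)=56


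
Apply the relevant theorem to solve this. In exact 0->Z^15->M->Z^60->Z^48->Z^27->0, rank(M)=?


Alt sum=0:
(-1)^0*15 + (-1)^1*? + (-1)^2*60 + (-1)^3*48 + (-1)^4*27=0
rank(M)=54


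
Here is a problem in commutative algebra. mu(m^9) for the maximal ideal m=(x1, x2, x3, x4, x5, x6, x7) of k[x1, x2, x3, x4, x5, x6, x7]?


Graded Nakayama: mu(m^d) = dim_k (m^d/m^(d+1)) = #degree-9 monomials in 7 vars
C(n+d-1,d)=C(15,9)=5005


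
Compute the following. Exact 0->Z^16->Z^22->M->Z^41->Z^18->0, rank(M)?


Alt sum=0:
(-1)^0*16 + (-1)^1*22 + (-1)^2*? + (-1)^3*41 + (-1)^4*18=0
rank(M)=29


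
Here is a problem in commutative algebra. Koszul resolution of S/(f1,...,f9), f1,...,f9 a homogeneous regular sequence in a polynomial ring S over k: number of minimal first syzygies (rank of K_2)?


Regular sequence => Koszul complex is the minimal free resolution.
Syz_1 minimally generated by Koszul relations f_i*e_j - f_j*e_i (i<j): mu(Syz_1) = beta_2 = C(m,2) = m(m-1)/2
m=9
9*8/2 = 36


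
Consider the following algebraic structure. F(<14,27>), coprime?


gcd(14,27)=1 => F=ab-a-b=14*27-14-27=378-41=337


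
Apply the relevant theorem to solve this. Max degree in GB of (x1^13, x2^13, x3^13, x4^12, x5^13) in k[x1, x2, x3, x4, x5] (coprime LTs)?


Pure powers, coprime LTs => already GB.
Degrees: 13, 13, 13, 12, 13
Max=13


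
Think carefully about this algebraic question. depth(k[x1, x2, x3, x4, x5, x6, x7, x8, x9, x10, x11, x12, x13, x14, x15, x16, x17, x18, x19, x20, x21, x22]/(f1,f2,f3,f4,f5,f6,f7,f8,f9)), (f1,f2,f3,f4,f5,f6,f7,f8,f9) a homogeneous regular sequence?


depth(R)=22
depth(R/I)=22-9=13


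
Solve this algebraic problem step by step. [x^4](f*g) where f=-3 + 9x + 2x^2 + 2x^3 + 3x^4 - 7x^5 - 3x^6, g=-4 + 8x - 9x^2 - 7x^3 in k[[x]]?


[x^4] = sum a_i*b_j, i+j=4
  9*-7=-63
  2*-9=-18
  2*8=16
  3*-4=-12
Sum=-77


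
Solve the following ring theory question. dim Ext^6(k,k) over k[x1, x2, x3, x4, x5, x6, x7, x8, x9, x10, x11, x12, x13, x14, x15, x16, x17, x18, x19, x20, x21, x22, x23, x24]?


C(n,i)=C(24,6)=134596


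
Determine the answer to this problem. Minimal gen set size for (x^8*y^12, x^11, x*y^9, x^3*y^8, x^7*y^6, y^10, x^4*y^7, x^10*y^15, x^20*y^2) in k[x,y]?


Remove redundant (divisible by others).
x^8*y^12 redundant.
x^10*y^15 redundant.
x^20*y^2 redundant.
Min: x^11, x^7*y^6, x^4*y^7, x^3*y^8, x*y^9, y^10
Count=6


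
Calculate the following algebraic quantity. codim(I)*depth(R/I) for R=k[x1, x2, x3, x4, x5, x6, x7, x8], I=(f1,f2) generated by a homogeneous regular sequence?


codim=2, depth=dim(R/I)=8-2=6
Product=2*6=12


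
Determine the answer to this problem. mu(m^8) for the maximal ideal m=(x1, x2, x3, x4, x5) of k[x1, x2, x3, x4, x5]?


Graded Nakayama: mu(m^d) = dim_k (m^d/m^(d+1)) = #degree-8 monomials in 5 vars
C(n+d-1,d)=C(12,8)=495


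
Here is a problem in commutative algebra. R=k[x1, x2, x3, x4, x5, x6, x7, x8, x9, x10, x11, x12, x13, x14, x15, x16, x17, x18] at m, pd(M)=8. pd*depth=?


pd+depth=18
depth=18-8=10
pd*depth=8*10=80


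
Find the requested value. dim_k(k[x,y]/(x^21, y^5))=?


Basis: x^i*y^j, i<21, j<5
21*5=105


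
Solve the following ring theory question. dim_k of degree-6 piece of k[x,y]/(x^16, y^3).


k[x,y], I = (x^16, y^3), d = 6
Need i < 16 and d-i < 3.
Range: 4 <= i <= 6.
H(6) = 3


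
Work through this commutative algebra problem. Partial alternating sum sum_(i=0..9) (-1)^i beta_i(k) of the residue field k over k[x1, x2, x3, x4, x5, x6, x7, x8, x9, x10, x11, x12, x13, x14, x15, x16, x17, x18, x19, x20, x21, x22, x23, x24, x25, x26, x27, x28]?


Koszul resolution: beta_i(k)=C(n,i), n=28
sum_(i=0..p) (-1)^i C(n,i) = (-1)^p C(n-1,p)
(-1)^9*C(27,9) = (-1)^9*4686825 = -4686825


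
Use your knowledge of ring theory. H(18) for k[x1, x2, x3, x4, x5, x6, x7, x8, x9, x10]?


C(d+n-1,n-1)=C(27,9)=4686825


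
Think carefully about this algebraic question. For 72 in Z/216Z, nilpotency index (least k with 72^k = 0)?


72^k mod 216:
k=1: 72
k=2: 0
First zero at k = 2


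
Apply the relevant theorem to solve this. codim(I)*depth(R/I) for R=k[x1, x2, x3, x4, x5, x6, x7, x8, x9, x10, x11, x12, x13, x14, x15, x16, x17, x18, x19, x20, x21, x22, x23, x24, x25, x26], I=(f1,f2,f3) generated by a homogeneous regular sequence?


codim=3, depth=dim(R/I)=26-3=23
Product=3*23=69


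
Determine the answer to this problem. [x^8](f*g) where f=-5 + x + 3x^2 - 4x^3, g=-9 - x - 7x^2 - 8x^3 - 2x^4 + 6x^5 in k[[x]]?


[x^8] = sum a_i*b_j, i+j=8
  -4*6=-24
Sum=-24


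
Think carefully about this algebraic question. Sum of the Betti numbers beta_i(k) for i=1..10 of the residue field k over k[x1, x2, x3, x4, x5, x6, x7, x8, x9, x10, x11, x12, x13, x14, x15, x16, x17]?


Koszul resolution: beta_i(k)=C(n,i), n=17
C(17,1)=17, C(17,2)=136, C(17,3)=680, C(17,4)=2380, C(17,5)=6188, C(17,6)=12376, C(17,7)=19448, C(17,8)=24310, C(17,9)=24310, C(17,10)=19448
Sum=109293


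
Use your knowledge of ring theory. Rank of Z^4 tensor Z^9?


rank(M(x)N) = rank(M)*rank(N)
4*9 = 36


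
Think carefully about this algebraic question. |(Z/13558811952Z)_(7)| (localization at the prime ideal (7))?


7-primary part: 13558811952=7^10*48
Size=7^10=282475249


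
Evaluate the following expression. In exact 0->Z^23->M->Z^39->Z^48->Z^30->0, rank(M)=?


Alt sum=0:
(-1)^0*23 + (-1)^1*? + (-1)^2*39 + (-1)^3*48 + (-1)^4*30=0
rank(M)=44


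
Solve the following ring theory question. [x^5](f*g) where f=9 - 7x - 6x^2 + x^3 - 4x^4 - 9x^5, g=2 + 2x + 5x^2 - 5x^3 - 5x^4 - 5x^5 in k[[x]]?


[x^5] = sum a_i*b_j, i+j=5
  9*-5=-45
  -7*-5=35
  -6*-5=30
  1*5=5
  -4*2=-8
  -9*2=-18
Sum=-1


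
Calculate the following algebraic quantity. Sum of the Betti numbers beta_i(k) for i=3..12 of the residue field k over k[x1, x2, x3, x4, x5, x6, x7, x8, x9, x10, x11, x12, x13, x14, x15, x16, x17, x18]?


Koszul resolution: beta_i(k)=C(n,i), n=18
C(18,3)=816, C(18,4)=3060, C(18,5)=8568, C(18,6)=18564, C(18,7)=31824, C(18,8)=43758, C(18,9)=48620, C(18,10)=43758, C(18,11)=31824, C(18,12)=18564
Sum=249356


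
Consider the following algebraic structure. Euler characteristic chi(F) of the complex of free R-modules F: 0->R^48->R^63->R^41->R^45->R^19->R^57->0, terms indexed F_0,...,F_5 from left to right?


chi = sum (-1)^i * rank:
(-1)^0*48=48
(-1)^1*63=-63
(-1)^2*41=41
(-1)^3*45=-45
(-1)^4*19=19
(-1)^5*57=-57
chi=-57


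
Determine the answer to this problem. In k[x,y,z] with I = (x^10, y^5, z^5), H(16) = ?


Need i<10, j<5, k<5 with i+j+k=16.
For each i, j ranges over max(0,16-i-4)..min(4,16-i):
  i=0: j in [12,4] -> 0
  i=1: j in [11,4] -> 0
  i=2: j in [10,4] -> 0
  i=3: j in [9,4] -> 0
  i=4: j in [8,4] -> 0
  i=5: j in [7,4] -> 0
  i=6: j in [6,4] -> 0
  i=7: j in [5,4] -> 0
  i=8: j in [4,4] -> 1
  i=9: j in [3,4] -> 2
H(16) = 0+0+0+0+0+0+0+0+1+2 = 3


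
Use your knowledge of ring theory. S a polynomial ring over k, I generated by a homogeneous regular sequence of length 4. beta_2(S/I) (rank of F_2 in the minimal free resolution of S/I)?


Regular sequence => Koszul complex is the minimal free resolution.
Syz_1 minimally generated by Koszul relations f_i*e_j - f_j*e_i (i<j): mu(Syz_1) = beta_2 = C(m,2) = m(m-1)/2
m=4
4*3/2 = 6


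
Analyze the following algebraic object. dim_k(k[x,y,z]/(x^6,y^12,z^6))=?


Basis: x^iy^jz^k, i<6,j<12,k<6
6*12*6=432


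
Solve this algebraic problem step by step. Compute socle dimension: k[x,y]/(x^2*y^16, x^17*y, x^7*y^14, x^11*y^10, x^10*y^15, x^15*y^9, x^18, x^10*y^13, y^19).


Socle = ann(m) = span of standard monomials u with x*u, y*u in I (staircase corners).
Redundant generators: x^10*y^15
Minimal generators: x^18, x^17*y, x^15*y^9, x^11*y^10, x^10*y^13, x^7*y^14, x^2*y^16, y^19
Corners: xy^18, x^6y^15, x^9y^13, x^10y^12, x^14y^9, x^16y^8, x^17
Socle dim=7


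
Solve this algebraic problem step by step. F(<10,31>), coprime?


gcd(10,31)=1 => F=ab-a-b=10*31-10-31=310-41=269


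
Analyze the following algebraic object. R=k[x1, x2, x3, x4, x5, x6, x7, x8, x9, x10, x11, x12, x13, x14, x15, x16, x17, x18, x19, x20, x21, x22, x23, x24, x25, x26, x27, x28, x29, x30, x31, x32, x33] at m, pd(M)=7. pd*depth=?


pd+depth=33
depth=33-7=26
pd*depth=7*26=182


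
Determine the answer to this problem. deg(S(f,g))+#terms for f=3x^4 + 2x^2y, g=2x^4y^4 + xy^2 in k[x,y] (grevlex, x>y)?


LT(f)=3x^4, LT(g)=2x^4y^4
lcm(LM)=x^4y^4
S(f,g) (scaled by 6 to clear denominators) = 2y^4*f - 3*g = 4x^2y^5 - 3xy^2
2 terms, deg 7.
7+2=9


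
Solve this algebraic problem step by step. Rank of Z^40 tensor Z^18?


rank(M(x)N) = rank(M)*rank(N)
40*18 = 720


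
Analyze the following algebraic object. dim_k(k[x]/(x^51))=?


Basis: 1,x,...,x^50
dim=51


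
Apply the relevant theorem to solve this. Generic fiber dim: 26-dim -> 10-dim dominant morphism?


dim(fiber)=dim(X)-dim(Y)=26-10=16


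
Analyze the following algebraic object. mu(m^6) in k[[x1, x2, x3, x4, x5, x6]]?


C(n+d-1,d)=C(11,6)=462


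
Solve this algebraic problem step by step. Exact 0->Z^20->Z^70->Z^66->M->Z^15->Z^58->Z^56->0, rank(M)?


Alt sum=0:
(-1)^0*20 + (-1)^1*70 + (-1)^2*66 + (-1)^3*? + (-1)^4*15 + (-1)^5*58 + (-1)^6*56=0
rank(M)=29


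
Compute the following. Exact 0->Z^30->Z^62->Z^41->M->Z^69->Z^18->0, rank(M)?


Alt sum=0:
(-1)^0*30 + (-1)^1*62 + (-1)^2*41 + (-1)^3*? + (-1)^4*69 + (-1)^5*18=0
rank(M)=60


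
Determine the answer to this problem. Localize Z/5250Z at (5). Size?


5-primary part: 5250=5^3*42
Size=5^3=125


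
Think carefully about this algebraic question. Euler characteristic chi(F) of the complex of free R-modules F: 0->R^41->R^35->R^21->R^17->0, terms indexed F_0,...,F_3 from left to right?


chi = sum (-1)^i * rank:
(-1)^0*41=41
(-1)^1*35=-35
(-1)^2*21=21
(-1)^3*17=-17
chi=10


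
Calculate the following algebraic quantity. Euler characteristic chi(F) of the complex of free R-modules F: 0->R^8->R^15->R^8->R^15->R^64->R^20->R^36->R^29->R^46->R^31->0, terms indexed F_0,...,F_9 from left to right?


chi = sum (-1)^i * rank:
(-1)^0*8=8
(-1)^1*15=-15
(-1)^2*8=8
(-1)^3*15=-15
(-1)^4*64=64
(-1)^5*20=-20
(-1)^6*36=36
(-1)^7*29=-29
(-1)^8*46=46
(-1)^9*31=-31
chi=52


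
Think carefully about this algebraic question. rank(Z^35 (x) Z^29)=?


rank(M(x)N) = rank(M)*rank(N)
35*29 = 1015


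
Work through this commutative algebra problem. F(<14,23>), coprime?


gcd(14,23)=1 => F=ab-a-b=14*23-14-23=322-37=285


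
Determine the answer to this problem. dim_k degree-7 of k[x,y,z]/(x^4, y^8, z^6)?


Need i<4, j<8, k<6 with i+j+k=7.
For each i, j ranges over max(0,7-i-5)..min(7,7-i):
  i=0: j in [2,7] -> 6
  i=1: j in [1,6] -> 6
  i=2: j in [0,5] -> 6
  i=3: j in [0,4] -> 5
H(7) = 6+6+6+5 = 23


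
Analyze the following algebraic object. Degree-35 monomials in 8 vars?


C(d+n-1,n-1)=C(42,7)=26978328


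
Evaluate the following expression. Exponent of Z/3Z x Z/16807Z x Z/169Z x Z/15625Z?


Exponent = lcm of the cyclic orders; pairwise coprime => product.
3^1*7^5*13^2*5^6=3*16807*169*15625=133142953125


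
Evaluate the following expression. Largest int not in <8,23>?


gcd(8,23)=1 => F=ab-a-b=8*23-8-23=184-31=153


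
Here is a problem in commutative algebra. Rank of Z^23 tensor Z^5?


rank(M(x)N) = rank(M)*rank(N)
23*5 = 115


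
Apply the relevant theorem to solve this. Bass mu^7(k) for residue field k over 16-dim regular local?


C(n,i)=C(16,7)=11440


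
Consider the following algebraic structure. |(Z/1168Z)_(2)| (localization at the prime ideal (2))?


2-primary part: 1168=2^4*73
Size=2^4=16


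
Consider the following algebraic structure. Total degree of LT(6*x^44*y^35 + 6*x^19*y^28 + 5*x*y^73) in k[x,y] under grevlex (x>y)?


LT: 6*x^44*y^35
deg_x=44, deg_y=35
Total=44+35=79


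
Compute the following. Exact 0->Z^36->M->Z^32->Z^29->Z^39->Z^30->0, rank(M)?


Alt sum=0:
(-1)^0*36 + (-1)^1*? + (-1)^2*32 + (-1)^3*29 + (-1)^4*39 + (-1)^5*30=0
rank(M)=48


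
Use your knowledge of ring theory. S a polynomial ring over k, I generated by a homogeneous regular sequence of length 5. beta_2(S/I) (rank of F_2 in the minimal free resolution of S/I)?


Regular sequence => Koszul complex is the minimal free resolution.
Syz_1 minimally generated by Koszul relations f_i*e_j - f_j*e_i (i<j): mu(Syz_1) = beta_2 = C(m,2) = m(m-1)/2
m=5
5*4/2 = 10


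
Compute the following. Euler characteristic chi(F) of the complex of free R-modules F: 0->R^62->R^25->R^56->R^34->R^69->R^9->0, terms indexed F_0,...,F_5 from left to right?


chi = sum (-1)^i * rank:
(-1)^0*62=62
(-1)^1*25=-25
(-1)^2*56=56
(-1)^3*34=-34
(-1)^4*69=69
(-1)^5*9=-9
chi=119


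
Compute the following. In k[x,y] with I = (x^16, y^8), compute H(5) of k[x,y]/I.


k[x,y], I = (x^16, y^8), d = 5
Need i < 16 and d-i < 8.
Range: 0 <= i <= 5.
H(5) = 6


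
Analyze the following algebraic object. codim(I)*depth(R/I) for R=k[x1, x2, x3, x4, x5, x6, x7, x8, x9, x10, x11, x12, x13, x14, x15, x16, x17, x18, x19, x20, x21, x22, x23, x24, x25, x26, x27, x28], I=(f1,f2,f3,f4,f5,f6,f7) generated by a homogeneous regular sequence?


codim=7, depth=dim(R/I)=28-7=21
Product=7*21=147


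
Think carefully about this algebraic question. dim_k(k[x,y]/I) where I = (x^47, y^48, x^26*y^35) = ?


k[x,y]/I, I = (x^47, y^48, x^26*y^35)
Rect: 47x48=2256. Corner: (47-26)x(48-35)=273.
dim = 2256-273 = 1983


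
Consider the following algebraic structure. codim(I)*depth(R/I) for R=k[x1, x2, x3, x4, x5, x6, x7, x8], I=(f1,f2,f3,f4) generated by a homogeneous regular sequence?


codim=4, depth=dim(R/I)=8-4=4
Product=4*4=16


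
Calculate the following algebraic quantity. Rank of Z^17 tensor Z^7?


rank(M(x)N) = rank(M)*rank(N)
17*7 = 119


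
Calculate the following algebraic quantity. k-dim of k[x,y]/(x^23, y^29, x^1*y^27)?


k[x,y]/I, I = (x^23, y^29, x^1*y^27)
Rect: 23x29=667. Corner: (23-1)x(29-27)=44.
dim = 667-44 = 623


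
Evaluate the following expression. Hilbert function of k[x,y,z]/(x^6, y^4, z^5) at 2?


Need i<6, j<4, k<5 with i+j+k=2.
For each i, j ranges over max(0,2-i-4)..min(3,2-i):
  i=0: j in [0,2] -> 3
  i=1: j in [0,1] -> 2
  i=2: j in [0,0] -> 1
H(2) = 3+2+1 = 6


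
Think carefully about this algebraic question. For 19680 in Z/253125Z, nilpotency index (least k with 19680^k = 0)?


19680^k mod 253125:
k=1: 19680
k=2: 21150
k=3: 94500
k=4: 50625
k=5: 0
First zero at k = 5


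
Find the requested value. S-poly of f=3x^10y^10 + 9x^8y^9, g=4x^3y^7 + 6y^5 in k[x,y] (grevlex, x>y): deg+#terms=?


LT(f)=3x^10y^10, LT(g)=4x^3y^7
lcm(LM)=x^10y^10
S(f,g) (scaled by 12 to clear denominators) = 4*f - 3x^7y^3*g = 36x^8y^9 - 18x^7y^8
2 terms, deg 17.
17+2=19


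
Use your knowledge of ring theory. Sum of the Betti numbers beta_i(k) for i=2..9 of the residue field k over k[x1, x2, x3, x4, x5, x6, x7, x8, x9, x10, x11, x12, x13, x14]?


Koszul resolution: beta_i(k)=C(n,i), n=14
C(14,2)=91, C(14,3)=364, C(14,4)=1001, C(14,5)=2002, C(14,6)=3003, C(14,7)=3432, C(14,8)=3003, C(14,9)=2002
Sum=14898


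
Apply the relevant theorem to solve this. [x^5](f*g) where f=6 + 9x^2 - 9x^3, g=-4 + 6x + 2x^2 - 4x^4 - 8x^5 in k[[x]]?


[x^5] = sum a_i*b_j, i+j=5
  6*-8=-48
  -9*2=-18
Sum=-66


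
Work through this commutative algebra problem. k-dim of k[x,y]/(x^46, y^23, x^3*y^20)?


k[x,y]/I, I = (x^46, y^23, x^3*y^20)
Rect: 46x23=1058. Corner: (46-3)x(23-20)=129.
dim = 1058-129 = 929


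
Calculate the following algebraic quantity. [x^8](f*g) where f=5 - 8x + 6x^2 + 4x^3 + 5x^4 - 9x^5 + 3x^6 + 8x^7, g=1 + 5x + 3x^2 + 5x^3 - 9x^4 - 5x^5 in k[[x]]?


[x^8] = sum a_i*b_j, i+j=8
  4*-5=-20
  5*-9=-45
  -9*5=-45
  3*3=9
  8*5=40
Sum=-61


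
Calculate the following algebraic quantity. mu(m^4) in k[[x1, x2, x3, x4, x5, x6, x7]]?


C(n+d-1,d)=C(10,4)=210


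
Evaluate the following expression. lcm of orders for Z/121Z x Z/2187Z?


Exponent = lcm of the cyclic orders; pairwise coprime => product.
11^2*3^7=121*2187=264627


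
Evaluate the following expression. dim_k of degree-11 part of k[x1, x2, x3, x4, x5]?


C(d+n-1,n-1)=C(15,4)=1365


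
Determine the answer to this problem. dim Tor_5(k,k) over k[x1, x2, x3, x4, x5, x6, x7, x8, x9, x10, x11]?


Koszul: C(n,i)=C(11,5)=462


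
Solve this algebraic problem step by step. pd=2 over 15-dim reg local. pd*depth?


pd+depth=15
depth=15-2=13
pd*depth=2*13=26


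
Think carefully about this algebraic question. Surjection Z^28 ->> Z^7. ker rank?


rank(ker) = 28-7 = 21


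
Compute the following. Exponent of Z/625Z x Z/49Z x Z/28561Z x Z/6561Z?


Exponent = lcm of the cyclic orders; pairwise coprime => product.
5^4*7^2*13^4*3^8=625*49*28561*6561=5738779580625


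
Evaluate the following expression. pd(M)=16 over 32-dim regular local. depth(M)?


pd+depth=depth(R)=32
depth=32-16=16


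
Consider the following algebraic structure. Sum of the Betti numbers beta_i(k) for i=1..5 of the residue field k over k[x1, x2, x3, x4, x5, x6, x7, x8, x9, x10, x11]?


Koszul resolution: beta_i(k)=C(n,i), n=11
C(11,1)=11, C(11,2)=55, C(11,3)=165, C(11,4)=330, C(11,5)=462
Sum=1023


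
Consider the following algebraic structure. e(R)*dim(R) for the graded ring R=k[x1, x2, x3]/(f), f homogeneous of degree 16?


e(R)=deg(f)=16, dim(R)=3-1=2
e*dim=16*2=32


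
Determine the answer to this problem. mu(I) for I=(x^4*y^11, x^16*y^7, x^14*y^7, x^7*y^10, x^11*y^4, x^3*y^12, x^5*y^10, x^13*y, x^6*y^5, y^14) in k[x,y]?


Remove redundant (divisible by others).
x^16*y^7 redundant.
x^14*y^7 redundant.
x^7*y^10 redundant.
Min: x^13*y, x^11*y^4, x^6*y^5, x^5*y^10, x^4*y^11, x^3*y^12, y^14
Count=7


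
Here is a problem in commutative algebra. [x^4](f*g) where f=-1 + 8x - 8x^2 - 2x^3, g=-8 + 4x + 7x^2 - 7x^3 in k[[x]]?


[x^4] = sum a_i*b_j, i+j=4
  8*-7=-56
  -8*7=-56
  -2*4=-8
Sum=-120


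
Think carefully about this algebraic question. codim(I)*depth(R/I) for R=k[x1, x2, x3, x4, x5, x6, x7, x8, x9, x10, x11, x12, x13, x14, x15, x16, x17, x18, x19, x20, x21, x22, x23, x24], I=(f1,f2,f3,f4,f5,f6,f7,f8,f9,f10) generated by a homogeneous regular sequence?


codim=10, depth=dim(R/I)=24-10=14
Product=10*14=140


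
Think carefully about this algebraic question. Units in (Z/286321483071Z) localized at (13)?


Local ring = Z/10604499373Z.
phi(10604499373) = 13^8*(13-1) = 9788768652


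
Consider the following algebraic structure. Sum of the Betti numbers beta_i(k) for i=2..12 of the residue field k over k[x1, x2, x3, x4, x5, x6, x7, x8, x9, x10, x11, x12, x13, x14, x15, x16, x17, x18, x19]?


Koszul resolution: beta_i(k)=C(n,i), n=19
C(19,2)=171, C(19,3)=969, C(19,4)=3876, C(19,5)=11628, C(19,6)=27132, C(19,7)=50388, C(19,8)=75582, C(19,9)=92378, C(19,10)=92378, C(19,11)=75582, C(19,12)=50388
Sum=480472


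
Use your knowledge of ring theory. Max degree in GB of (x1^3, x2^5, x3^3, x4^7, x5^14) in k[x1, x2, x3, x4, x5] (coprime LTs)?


Pure powers, coprime LTs => already GB.
Degrees: 3, 5, 3, 7, 14
Max=14


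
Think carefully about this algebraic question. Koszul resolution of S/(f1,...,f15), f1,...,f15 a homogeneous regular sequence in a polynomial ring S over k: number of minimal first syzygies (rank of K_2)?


Regular sequence => Koszul complex is the minimal free resolution.
Syz_1 minimally generated by Koszul relations f_i*e_j - f_j*e_i (i<j): mu(Syz_1) = beta_2 = C(m,2) = m(m-1)/2
m=15
15*14/2 = 105


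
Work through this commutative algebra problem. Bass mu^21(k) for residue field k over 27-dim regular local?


C(n,i)=C(27,21)=296010


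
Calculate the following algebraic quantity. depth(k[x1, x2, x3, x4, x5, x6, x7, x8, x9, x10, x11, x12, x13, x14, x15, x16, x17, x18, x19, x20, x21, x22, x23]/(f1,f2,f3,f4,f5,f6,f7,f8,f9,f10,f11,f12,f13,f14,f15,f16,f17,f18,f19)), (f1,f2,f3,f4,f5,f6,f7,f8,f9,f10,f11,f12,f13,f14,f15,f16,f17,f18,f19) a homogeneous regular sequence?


depth(R)=23
depth(R/I)=23-19=4


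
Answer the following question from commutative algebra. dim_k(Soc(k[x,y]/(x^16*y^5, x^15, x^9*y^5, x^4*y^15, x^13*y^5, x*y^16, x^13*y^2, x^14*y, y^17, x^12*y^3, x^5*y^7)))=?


Socle = ann(m) = span of standard monomials u with x*u, y*u in I (staircase corners).
Redundant generators: x^16*y^5, x^13*y^5
Minimal generators: x^15, x^14*y, x^13*y^2, x^12*y^3, x^9*y^5, x^5*y^7, x^4*y^15, x*y^16, y^17
Corners: y^16, x^3y^15, x^4y^14, x^8y^6, x^11y^4, x^12y^2, x^13y, x^14
Socle dim=8


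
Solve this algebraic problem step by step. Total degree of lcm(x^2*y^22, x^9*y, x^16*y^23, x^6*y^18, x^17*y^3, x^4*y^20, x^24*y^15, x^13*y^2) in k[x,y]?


lcm = componentwise max:
x: max(2,9,16,6,17,4,24,13)=24
y: max(22,1,23,18,3,20,15,2)=23
Total=24+23=47


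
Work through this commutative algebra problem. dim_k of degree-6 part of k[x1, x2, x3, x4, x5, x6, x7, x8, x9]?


C(d+n-1,n-1)=C(14,8)=3003


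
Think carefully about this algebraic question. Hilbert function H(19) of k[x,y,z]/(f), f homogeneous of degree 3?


C(21,2)-C(18,2)=210-153=57


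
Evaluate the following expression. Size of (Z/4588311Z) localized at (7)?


7-primary part: 4588311=7^6*39
Size=7^6=117649


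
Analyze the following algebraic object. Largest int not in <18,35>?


gcd(18,35)=1 => F=ab-a-b=18*35-18-35=630-53=577


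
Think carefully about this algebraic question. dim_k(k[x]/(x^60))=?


Basis: 1,x,...,x^59
dim=60


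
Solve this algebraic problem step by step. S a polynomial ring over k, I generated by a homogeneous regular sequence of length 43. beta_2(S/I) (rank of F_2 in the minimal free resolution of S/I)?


Regular sequence => Koszul complex is the minimal free resolution.
Syz_1 minimally generated by Koszul relations f_i*e_j - f_j*e_i (i<j): mu(Syz_1) = beta_2 = C(m,2) = m(m-1)/2
m=43
43*42/2 = 903


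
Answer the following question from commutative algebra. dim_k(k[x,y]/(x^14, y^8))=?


Basis: x^i*y^j, i<14, j<8
14*8=112


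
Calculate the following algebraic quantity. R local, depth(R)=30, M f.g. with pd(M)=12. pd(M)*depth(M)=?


pd+depth=30
depth=30-12=18
pd*depth=12*18=216


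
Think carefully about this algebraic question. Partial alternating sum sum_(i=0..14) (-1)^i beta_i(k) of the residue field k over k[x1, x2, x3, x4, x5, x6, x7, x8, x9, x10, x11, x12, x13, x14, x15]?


Koszul resolution: beta_i(k)=C(n,i), n=15
sum_(i=0..p) (-1)^i C(n,i) = (-1)^p C(n-1,p)
(-1)^14*C(14,14) = (-1)^14*1 = 1


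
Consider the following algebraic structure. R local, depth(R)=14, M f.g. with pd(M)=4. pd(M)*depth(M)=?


pd+depth=14
depth=14-4=10
pd*depth=4*10=40


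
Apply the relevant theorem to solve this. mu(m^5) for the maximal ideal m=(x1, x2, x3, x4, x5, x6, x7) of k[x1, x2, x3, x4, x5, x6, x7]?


Graded Nakayama: mu(m^d) = dim_k (m^d/m^(d+1)) = #degree-5 monomials in 7 vars
C(n+d-1,d)=C(11,5)=462


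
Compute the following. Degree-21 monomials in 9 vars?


C(d+n-1,n-1)=C(29,8)=4292145


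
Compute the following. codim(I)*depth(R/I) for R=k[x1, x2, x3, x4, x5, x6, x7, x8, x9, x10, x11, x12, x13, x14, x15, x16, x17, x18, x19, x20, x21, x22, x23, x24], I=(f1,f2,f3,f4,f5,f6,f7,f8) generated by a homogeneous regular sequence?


codim=8, depth=dim(R/I)=24-8=16
Product=8*16=128


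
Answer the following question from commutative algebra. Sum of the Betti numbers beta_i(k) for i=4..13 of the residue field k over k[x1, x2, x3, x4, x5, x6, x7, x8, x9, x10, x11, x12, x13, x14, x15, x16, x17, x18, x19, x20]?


Koszul resolution: beta_i(k)=C(n,i), n=20
C(20,4)=4845, C(20,5)=15504, C(20,6)=38760, C(20,7)=77520, C(20,8)=125970, C(20,9)=167960, C(20,10)=184756, C(20,11)=167960, C(20,12)=125970, C(20,13)=77520
Sum=986765


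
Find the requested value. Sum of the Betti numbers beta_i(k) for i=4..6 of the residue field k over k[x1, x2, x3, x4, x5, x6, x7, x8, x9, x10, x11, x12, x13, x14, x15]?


Koszul resolution: beta_i(k)=C(n,i), n=15
C(15,4)=1365, C(15,5)=3003, C(15,6)=5005
Sum=9373


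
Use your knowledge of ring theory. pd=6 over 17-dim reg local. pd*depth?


pd+depth=17
depth=17-6=11
pd*depth=6*11=66


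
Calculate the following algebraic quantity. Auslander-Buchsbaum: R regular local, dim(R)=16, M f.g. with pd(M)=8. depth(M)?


pd+depth=depth(R)=16
depth=16-8=8


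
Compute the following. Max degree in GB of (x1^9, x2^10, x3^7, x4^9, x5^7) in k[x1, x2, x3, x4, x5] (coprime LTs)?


Pure powers, coprime LTs => already GB.
Degrees: 9, 10, 7, 9, 7
Max=10


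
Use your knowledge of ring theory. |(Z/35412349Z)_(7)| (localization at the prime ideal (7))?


7-primary part: 35412349=7^7*43
Size=7^7=823543


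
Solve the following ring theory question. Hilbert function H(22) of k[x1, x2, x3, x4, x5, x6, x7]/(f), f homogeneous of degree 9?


C(28,6)-C(19,6)=376740-27132=349608


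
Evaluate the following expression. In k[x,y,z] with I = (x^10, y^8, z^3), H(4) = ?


Need i<10, j<8, k<3 with i+j+k=4.
For each i, j ranges over max(0,4-i-2)..min(7,4-i):
  i=0: j in [2,4] -> 3
  i=1: j in [1,3] -> 3
  i=2: j in [0,2] -> 3
  i=3: j in [0,1] -> 2
  i=4: j in [0,0] -> 1
H(4) = 3+3+3+2+1 = 12


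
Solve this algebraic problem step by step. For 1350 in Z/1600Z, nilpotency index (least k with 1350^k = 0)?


1350^k mod 1600:
k=1: 1350
k=2: 100
k=3: 600
k=4: 400
k=5: 800
k=6: 0
First zero at k = 6


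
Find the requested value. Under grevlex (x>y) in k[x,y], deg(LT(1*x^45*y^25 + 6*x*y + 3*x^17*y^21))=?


LT: 1*x^45*y^25
deg_x=45, deg_y=25
Total=45+25=70


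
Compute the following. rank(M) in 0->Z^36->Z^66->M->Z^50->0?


Alt sum=0:
(-1)^0*36 + (-1)^1*66 + (-1)^2*? + (-1)^3*50=0
rank(M)=80


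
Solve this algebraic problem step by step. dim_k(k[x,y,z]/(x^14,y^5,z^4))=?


Basis: x^iy^jz^k, i<14,j<5,k<4
14*5*4=280


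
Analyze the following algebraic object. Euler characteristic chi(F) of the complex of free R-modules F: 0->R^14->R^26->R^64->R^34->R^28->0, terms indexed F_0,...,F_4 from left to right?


chi = sum (-1)^i * rank:
(-1)^0*14=14
(-1)^1*26=-26
(-1)^2*64=64
(-1)^3*34=-34
(-1)^4*28=28
chi=46


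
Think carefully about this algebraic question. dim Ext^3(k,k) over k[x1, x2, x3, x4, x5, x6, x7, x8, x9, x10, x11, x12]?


C(n,i)=C(12,3)=220


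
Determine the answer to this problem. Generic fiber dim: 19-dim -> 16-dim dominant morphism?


dim(fiber)=dim(X)-dim(Y)=19-16=3


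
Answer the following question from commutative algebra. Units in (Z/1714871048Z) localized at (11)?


Local ring = Z/214358881Z.
phi(214358881) = 11^7*(11-1) = 194871710


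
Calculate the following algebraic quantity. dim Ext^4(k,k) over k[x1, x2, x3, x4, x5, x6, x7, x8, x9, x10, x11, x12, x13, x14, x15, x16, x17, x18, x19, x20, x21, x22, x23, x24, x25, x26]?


C(n,i)=C(26,4)=14950


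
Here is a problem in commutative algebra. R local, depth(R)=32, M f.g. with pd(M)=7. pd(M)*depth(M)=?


pd+depth=32
depth=32-7=25
pd*depth=7*25=175


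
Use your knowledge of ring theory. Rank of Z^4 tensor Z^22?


rank(M(x)N) = rank(M)*rank(N)
4*22 = 88


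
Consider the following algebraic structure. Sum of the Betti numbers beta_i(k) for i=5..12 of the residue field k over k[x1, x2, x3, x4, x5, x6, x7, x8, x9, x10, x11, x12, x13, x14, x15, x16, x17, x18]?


Koszul resolution: beta_i(k)=C(n,i), n=18
C(18,5)=8568, C(18,6)=18564, C(18,7)=31824, C(18,8)=43758, C(18,9)=48620, C(18,10)=43758, C(18,11)=31824, C(18,12)=18564
Sum=245480


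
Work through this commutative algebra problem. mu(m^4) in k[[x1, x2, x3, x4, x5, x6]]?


C(n+d-1,d)=C(9,4)=126


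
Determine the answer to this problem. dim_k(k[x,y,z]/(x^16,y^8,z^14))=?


Basis: x^iy^jz^k, i<16,j<8,k<14
16*8*14=1792


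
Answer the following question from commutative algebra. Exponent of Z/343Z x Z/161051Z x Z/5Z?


Exponent = lcm of the cyclic orders; pairwise coprime => product.
7^3*11^5*5^1=343*161051*5=276202465


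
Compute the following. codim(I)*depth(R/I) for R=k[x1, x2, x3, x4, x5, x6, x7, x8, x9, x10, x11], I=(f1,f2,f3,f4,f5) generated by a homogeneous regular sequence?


codim=5, depth=dim(R/I)=11-5=6
Product=5*6=30


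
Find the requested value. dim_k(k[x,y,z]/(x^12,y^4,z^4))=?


Basis: x^iy^jz^k, i<12,j<4,k<4
12*4*4=192


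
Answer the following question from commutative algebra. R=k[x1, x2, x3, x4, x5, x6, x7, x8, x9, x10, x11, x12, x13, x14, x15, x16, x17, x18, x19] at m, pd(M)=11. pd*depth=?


pd+depth=19
depth=19-11=8
pd*depth=11*8=88


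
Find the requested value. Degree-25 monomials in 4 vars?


C(d+n-1,n-1)=C(28,3)=3276


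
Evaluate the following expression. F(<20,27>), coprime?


gcd(20,27)=1 => F=ab-a-b=20*27-20-27=540-47=493


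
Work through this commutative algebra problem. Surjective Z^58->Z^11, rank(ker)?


rank(ker) = 58-11 = 47


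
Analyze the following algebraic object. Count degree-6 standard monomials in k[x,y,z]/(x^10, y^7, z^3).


Need i<10, j<7, k<3 with i+j+k=6.
For each i, j ranges over max(0,6-i-2)..min(6,6-i):
  i=0: j in [4,6] -> 3
  i=1: j in [3,5] -> 3
  i=2: j in [2,4] -> 3
  i=3: j in [1,3] -> 3
  i=4: j in [0,2] -> 3
  i=5: j in [0,1] -> 2
  i=6: j in [0,0] -> 1
H(6) = 3+3+3+3+3+2+1 = 18


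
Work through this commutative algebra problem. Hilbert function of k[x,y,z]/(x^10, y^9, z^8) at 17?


Need i<10, j<9, k<8 with i+j+k=17.
For each i, j ranges over max(0,17-i-7)..min(8,17-i):
  i=0: j in [10,8] -> 0
  i=1: j in [9,8] -> 0
  i=2: j in [8,8] -> 1
  i=3: j in [7,8] -> 2
  i=4: j in [6,8] -> 3
  i=5: j in [5,8] -> 4
  i=6: j in [4,8] -> 5
  i=7: j in [3,8] -> 6
  i=8: j in [2,8] -> 7
  i=9: j in [1,8] -> 8
H(17) = 0+0+1+2+3+4+5+6+7+8 = 36


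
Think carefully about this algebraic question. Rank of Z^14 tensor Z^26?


rank(M(x)N) = rank(M)*rank(N)
14*26 = 364


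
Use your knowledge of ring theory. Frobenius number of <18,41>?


gcd(18,41)=1 => F=ab-a-b=18*41-18-41=738-59=679


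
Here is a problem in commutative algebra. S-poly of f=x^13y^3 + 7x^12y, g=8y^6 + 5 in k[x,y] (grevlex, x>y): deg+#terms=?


LT(f)=x^13y^3, LT(g)=8y^6
lcm(LM)=x^13y^6
S(f,g) (scaled by 8 to clear denominators) = 8y^3*f - x^13*g = 56x^12y^4 - 5x^13
2 terms, deg 16.
16+2=18


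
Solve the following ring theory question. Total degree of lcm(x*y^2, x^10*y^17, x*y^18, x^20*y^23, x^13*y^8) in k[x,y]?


lcm = componentwise max:
x: max(1,10,1,20,13)=20
y: max(2,17,18,23,8)=23
Total=20+23=43


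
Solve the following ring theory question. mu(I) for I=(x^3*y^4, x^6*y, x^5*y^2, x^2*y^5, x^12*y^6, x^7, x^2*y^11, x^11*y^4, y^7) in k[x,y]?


Remove redundant (divisible by others).
x^11*y^4 redundant.
x^12*y^6 redundant.
x^2*y^11 redundant.
Min: x^7, x^6*y, x^5*y^2, x^3*y^4, x^2*y^5, y^7
Count=6


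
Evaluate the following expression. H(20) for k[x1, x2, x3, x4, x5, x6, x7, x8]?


C(d+n-1,n-1)=C(27,7)=888030


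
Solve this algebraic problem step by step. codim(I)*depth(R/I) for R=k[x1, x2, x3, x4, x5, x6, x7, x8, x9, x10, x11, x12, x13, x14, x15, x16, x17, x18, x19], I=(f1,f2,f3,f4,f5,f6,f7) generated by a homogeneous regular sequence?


codim=7, depth=dim(R/I)=19-7=12
Product=7*12=84


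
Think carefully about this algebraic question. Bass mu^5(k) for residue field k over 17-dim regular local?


C(n,i)=C(17,5)=6188
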